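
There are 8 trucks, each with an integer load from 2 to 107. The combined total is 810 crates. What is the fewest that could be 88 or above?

Suppose at most 8 − j of them reach 88; then j values are ≤ 87 and the rest ≤ 107.
The total is then ≤ 87·j + 107·(8 − j) = 856 − 20j. For this to be ≥ 810 we need j ≤ 2, so at least 8 − 2 = 6 must reach 88.
Exactly 6 works: 6 values at 107 and 2 at 87 total 816; lower one of the high values by 6 (still ≥ 88) to hit 810.

6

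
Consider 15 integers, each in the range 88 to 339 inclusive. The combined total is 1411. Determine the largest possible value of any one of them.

To make one integer as large as possible, make the other 14 as small as possible.
The other 14 contribute at least 14 × 88 = 1232, leaving at most 1411 − 1232 = 179.
Since 179 ≤ 339, this is achievable: one at 179 and 14 at 88.

179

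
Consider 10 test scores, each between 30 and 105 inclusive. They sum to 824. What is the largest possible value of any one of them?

Maximizing one value means minimizing the remaining 9.
The other 9 contribute at least 9 × 30 = 270, leaving at most 824 − 270 = 554.
But each score is capped at 105, so the maximum is 105.
Achievable: one at 105 and the other 9 totalling 719, which fits since 9 × 30 ≤ 719 ≤ 9 × 105.

105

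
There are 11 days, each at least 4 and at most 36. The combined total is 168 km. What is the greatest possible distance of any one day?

36

To make one day as large as possible, make the other 10 as small as possible.
The other 10 contribute at least 10 × 4 = 40, leaving at most 168 − 40 = 128.
But each day is capped at 36, so the maximum is 36.
Achievable: one at 36 and the other 10 totalling 132, which fits since 10 × 4 ≤ 132 ≤ 10 × 36.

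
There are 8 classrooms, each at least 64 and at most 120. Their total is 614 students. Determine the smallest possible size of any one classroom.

64

Minimizing one value means maximizing the remaining 7.
The other 7 can take up 7 × 120 = 840 ≥ 614 − 64, so one classroom can sit at its floor of 64.
Achievable: one at 64 and the other 7 totalling 550, which fits since 7 × 64 ≤ 550 ≤ 7 × 120.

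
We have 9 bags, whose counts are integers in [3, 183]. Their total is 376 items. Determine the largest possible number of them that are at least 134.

2

Suppose k of them are at least 134. Those contribute at least 134 each and the other 9 − k at least 3 each.
So the total is at least 134k + 3(9 − k) = 27 + 131k. This must be ≤ 376, giving k ≤ 2.
k = 2 is achieved by 2 values at 134 and 7 at 3, total 289; add 87 to one value (staying below 134) to reach 376.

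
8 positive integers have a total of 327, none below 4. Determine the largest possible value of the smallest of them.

If every one of the 8 were at least 41, the total would be at least 8 × 41 = 328 > 327.
Equality holds with 1 value of 40 and 7 values of 41.

40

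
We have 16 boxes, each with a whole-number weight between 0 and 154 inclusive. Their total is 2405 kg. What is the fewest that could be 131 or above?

If only k of them are at least 131, the other 16 − k are at most 130, so the total is at most k·154 + (16 − k)·130.
This must reach 2405, so k·154 + (16 − k)·130 ≥ 2405, giving k ≥ 14.
Exactly 14 works: 14 values at 154 and 2 at 130 total 2416; lower one of the high values by 11 (still ≥ 131) to hit 2405.

14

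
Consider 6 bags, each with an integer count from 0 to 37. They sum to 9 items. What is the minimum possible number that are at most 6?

If only k of them are at most 6, the other 6 − k are at least 7, so the total is at least (6 − k)·7 + k·0.
This is ≤ 9, so (6 − k)·7 + 0k ≤ 9, which gives k ≥ 5.
Exactly 5 works: 5 values at 0 and 1 at 7 total 7; raise one of the low values by 2 (still ≤ 6) to hit 9.

5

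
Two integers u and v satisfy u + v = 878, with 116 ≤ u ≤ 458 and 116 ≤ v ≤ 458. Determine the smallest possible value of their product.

For a fixed sum, uv is smallest when u and v are as far apart as possible.
The extreme feasible split is u = 420, v = 458, giving uv = 192360.

192360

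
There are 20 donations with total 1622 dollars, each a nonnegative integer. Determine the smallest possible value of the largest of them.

82

The average is 1622/20 > 81, so not all 20 can be 81 or less; the largest is ≥ 82.
Achievable: 2 of them at 82 and 18 at 81 total 1622.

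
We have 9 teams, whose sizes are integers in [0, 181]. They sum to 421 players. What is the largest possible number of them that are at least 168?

2

With k values at 168 or above and the rest at least 0, the sum is at least 0 + 168k.
Since the sum is 421, we need 168k ≤ 421, i.e. k ≤ 2.
k = 2 is achieved by 2 values at 168 and 7 at 0, total 336; add 85 to one value (staying below 168) to reach 421.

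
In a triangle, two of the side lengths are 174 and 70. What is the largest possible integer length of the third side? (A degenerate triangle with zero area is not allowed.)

243

The third side must be less than 174 + 70 = 244.
The largest integer below 244 is 243.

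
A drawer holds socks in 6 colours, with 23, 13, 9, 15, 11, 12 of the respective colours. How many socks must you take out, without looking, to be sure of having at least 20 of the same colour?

In the worst case you take as many as possible of each colour without reaching 20: 19 + 13 + 9 + 15 + 11 + 12 = 79.
The next one must give 20 of some colour, so 79 + 1 = 80.

80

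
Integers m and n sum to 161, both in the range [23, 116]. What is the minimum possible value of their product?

5220

For a fixed sum, mn is smallest when m and n are as far apart as possible.
At the endpoint m = 45, n = 161 − 45 = 116, so mn = 45 × 116 = 5220.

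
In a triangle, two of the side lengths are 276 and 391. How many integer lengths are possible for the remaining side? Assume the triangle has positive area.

551

The triangle inequality gives |276 − 391| < c < 276 + 391, i.e. 115 < c < 667.
So c can be any integer from 116 to 666: 551 values.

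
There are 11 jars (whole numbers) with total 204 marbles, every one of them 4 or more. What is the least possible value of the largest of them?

19

If every one of the 11 were at most 18, the total would be at most 11 × 18 = 198 < 204.
Equality holds with 6 values of 19 and 5 values of 18.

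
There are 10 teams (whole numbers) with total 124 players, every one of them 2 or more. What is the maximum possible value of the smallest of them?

12

If every one of the 10 were at least 13, the total would be at least 10 × 13 = 130 > 124.
Taking 6 copies of 12 and 4 copies of 13 gives exactly 124, so 12 is attained.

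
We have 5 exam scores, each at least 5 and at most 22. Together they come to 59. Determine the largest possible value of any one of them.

Maximizing one value means minimizing the remaining 4.
The other 4 contribute at least 4 × 5 = 20, leaving at most 59 − 20 = 39.
But each score is capped at 22, so the maximum is 22.
Achievable: one at 22 and the other 4 totalling 37, which fits since 4 × 5 ≤ 37 ≤ 4 × 22.

22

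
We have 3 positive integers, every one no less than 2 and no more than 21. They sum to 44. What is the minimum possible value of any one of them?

Minimizing one value means maximizing the remaining 2.
The other 2 contribute at most 2 × 21 = 42, leaving at least 44 − 42 = 2.
Since 2 ≥ 2, this is achievable: one at 2 and 2 at 21.

2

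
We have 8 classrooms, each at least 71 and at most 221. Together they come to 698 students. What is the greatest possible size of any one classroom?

To make one classroom as large as possible, make the other 7 as small as possible.
The other 7 contribute at least 7 × 71 = 497, leaving at most 698 − 497 = 201.
Since 201 ≤ 221, this is achievable: one at 201 and 7 at 71.

201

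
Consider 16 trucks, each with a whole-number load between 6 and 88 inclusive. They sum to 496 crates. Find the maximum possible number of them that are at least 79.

5

If k of the values are ≥ 79, the total is ≥ 79k + 6(16 − k).
Setting 79k + 6(16 − k) ≤ 496 gives 73k ≤ 400, so k ≤ 5.
k = 5 is achieved by 5 values at 79 and 11 at 6, total 461; add 35 to one value (staying below 79) to reach 496.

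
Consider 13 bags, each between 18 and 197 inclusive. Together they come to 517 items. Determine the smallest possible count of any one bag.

18

Minimizing one value means maximizing the remaining 12.
The other 12 can take up 12 × 197 = 2364 ≥ 517 − 18, so one bag can sit at its floor of 18.
Achievable: one at 18 and the other 12 totalling 499, which fits since 12 × 18 ≤ 499 ≤ 12 × 197.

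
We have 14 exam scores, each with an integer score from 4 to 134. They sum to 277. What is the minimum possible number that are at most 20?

Each value above 20 is at least 21, contributing at least 21 − 4 = 17 above the floor 4.
The sum exceeds the floor total 56 by 221, so at most ⌊221/17⌋ = 13 exceed 20, and at least 1 are ≤ 20.
Exactly 1 works: 1 value at 4 and 13 at 21 total 277.

1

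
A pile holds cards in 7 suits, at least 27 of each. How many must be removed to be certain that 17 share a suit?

You could draw 16 of every suit without reaching 17 of any — 112 in all.
One more forces 17 of some suit, so 112 + 1 = 113.

113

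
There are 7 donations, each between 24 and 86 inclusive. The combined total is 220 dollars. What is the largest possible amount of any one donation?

76

To make one donation as large as possible, make the other 6 as small as possible.
The other 6 contribute at least 6 × 24 = 144, leaving at most 220 − 144 = 76.
Since 76 ≤ 86, this is achievable: one at 76 and 6 at 24.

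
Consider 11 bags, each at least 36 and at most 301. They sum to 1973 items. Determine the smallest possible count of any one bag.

To make one bag as small as possible, make the other 10 as large as possible.
The other 10 can take up 10 × 301 = 3010 ≥ 1973 − 36, so one bag can sit at its floor of 36.
Achievable: one at 36 and the other 10 totalling 1937, which fits since 10 × 36 ≤ 1937 ≤ 10 × 301.

36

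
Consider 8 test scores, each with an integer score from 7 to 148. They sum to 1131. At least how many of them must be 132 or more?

Each value short of 132 is at most 131, costing at least 148 − 131 = 17 against the maximum total of 1184.
We can afford to lose at most 1184 − 1131 = 53, so at most ⌊53/17⌋ = 3 fall short, and at least 5 are ≥ 132.
Exactly 5 works: 5 values at 148 and 3 at 131 total 1133; lower one of the high values by 2 (still ≥ 132) to hit 1131.

5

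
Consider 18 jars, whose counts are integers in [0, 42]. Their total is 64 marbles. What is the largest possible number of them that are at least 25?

2

If k of the values are ≥ 25, the total is ≥ 25k + 0(18 − k).
Setting 25k + 0(18 − k) ≤ 64 gives 25k ≤ 64, so k ≤ 2.
k = 2 is achieved by 2 values at 25 and 16 at 0, total 50; add 14 to one value (staying below 25) to reach 64.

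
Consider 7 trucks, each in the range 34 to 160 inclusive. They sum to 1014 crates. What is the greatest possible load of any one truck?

160

Maximizing one value means minimizing the remaining 6.
The other 6 contribute at least 6 × 34 = 204, leaving at most 1014 − 204 = 810.
But each truck is capped at 160, so the maximum is 160.
Achievable: one at 160 and the other 6 totalling 854, which fits since 6 × 34 ≤ 854 ≤ 6 × 160.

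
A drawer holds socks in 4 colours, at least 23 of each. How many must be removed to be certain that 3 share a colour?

9

You could draw 2 of every colour without reaching 3 of any — 8 in all.
One more forces 3 of some colour, so 8 + 1 = 9.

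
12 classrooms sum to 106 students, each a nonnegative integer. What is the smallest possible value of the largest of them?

9

Some value must be at least ⌈106/12⌉ = 9, since 12 × 8 = 96 < 106.
Taking 2 copies of 8 and 10 copies of 9 gives exactly 106, so 9 is attained.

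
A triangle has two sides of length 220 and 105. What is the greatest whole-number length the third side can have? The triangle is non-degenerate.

324

The third side must be less than 220 + 105 = 325.
The largest integer below 325 is 324.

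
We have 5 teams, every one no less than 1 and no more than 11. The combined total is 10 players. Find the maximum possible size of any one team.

6

To make one team as large as possible, make the other 4 as small as possible.
The other 4 contribute at least 4 × 1 = 4, leaving at most 10 − 4 = 6.
Since 6 ≤ 11, this is achievable: one at 6 and 4 at 1.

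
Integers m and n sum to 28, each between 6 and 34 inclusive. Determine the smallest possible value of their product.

mn = m(28 − m) is concave in m, so over [6, 22] it is minimized at an endpoint.
At the endpoint m = 6, n = 28 − 6 = 22, so mn = 6 × 22 = 132.

132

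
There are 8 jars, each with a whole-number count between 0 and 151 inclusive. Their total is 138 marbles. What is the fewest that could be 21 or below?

2

Each value above 21 is at least 22, contributing at least 22 − 0 = 22 above the floor 0.
The sum exceeds the floor total 0 by 138, so at most ⌊138/22⌋ = 6 exceed 21, and at least 2 are ≤ 21.
Exactly 2 works: 2 values at 0 and 6 at 22 total 132; raise one of the low values by 6 (still ≤ 21) to hit 138.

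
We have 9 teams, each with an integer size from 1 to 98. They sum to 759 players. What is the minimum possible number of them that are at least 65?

If only k of them are at least 65, the other 9 − k are at most 64, so the total is at most k·98 + (9 − k)·64.
This must reach 759, so k·98 + (9 − k)·64 ≥ 759, giving k ≥ 6.
Exactly 6 works: 6 values at 98 and 3 at 64 total 780; lower one of the high values by 21 (still ≥ 65) to hit 759.

6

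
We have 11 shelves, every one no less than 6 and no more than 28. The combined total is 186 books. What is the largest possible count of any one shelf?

Maximizing one value means minimizing the remaining 10.
The other 10 contribute at least 10 × 6 = 60, leaving at most 186 − 60 = 126.
But each shelf is capped at 28, so the maximum is 28.
Achievable: one at 28 and the other 10 totalling 158, which fits since 10 × 6 ≤ 158 ≤ 10 × 28.

28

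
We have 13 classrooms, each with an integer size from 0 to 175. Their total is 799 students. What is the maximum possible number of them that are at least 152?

Suppose k of them are at least 152. Those contribute at least 152 each and the other 13 − k at least 0 each.
So the total is at least 152k + 0(13 − k) = 0 + 152k. This must be ≤ 799, giving k ≤ 5.
k = 5 is achieved by 5 values at 152 and 8 at 0, total 760; add 39 to one value (staying below 152) to reach 799.

5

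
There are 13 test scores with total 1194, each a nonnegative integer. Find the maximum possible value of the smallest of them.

The average is 1194/13 < 92, so some value is ≤ 91.
Taking 2 copies of 91 and 11 copies of 92 gives exactly 1194, so 91 is attained.

91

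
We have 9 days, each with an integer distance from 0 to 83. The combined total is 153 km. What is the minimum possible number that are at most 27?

Let j be the number exceeding 27. Then the total is ≥ 28·j + 0·(9 − j) = 0 + 28j.
So 28j ≤ 153 and j ≤ 5; hence at least 9 − 5 = 4 are ≤ 27.
Exactly 4 works: 4 values at 0 and 5 at 28 total 140; raise one of the low values by 13 (still ≤ 27) to hit 153.

4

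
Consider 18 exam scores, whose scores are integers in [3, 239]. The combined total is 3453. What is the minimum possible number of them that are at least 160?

Suppose at most 18 − j of them reach 160; then j values are ≤ 159 and the rest ≤ 239.
The total is then ≤ 159·j + 239·(18 − j) = 4302 − 80j. For this to be ≥ 3453 we need j ≤ 10, so at least 18 − 10 = 8 must reach 160.
Exactly 8 works: 8 values at 239 and 10 at 159 total 3502; lower one of the high values by 49 (still ≥ 160) to hit 3453.

8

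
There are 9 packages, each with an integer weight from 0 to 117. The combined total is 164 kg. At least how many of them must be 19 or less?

Let j be the number exceeding 19. Then the total is ≥ 20·j + 0·(9 − j) = 0 + 20j.
So 20j ≤ 164 and j ≤ 8; hence at least 9 − 8 = 1 are ≤ 19.
Exactly 1 works: 1 value at 0 and 8 at 20 total 160; raise one of the low values by 4 (still ≤ 19) to hit 164.

1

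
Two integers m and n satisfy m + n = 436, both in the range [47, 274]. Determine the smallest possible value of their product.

44388

Since m + n is fixed, pushing one of them to its bound minimizes the product.
At the endpoint m = 162, n = 436 − 162 = 274, so mn = 162 × 274 = 44388.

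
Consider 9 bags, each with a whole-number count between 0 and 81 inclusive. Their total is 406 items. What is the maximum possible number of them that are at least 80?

5

With k values at 80 or above and the rest at least 0, the sum is at least 0 + 80k.
Since the sum is 406, we need 80k ≤ 406, i.e. k ≤ 5.
k = 5 is achieved by 5 values at 80 and 4 at 0, total 400; add 6 to one value (staying below 80) to reach 406.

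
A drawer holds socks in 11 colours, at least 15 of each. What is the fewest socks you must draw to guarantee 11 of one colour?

In the worst case you draw 10 of each of the 11 colours: 11 × 10 = 110.
One more forces 11 of some colour, so 110 + 1 = 111.

111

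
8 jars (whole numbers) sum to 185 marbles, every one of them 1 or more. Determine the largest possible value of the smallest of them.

If every one of the 8 were at least 24, the total would be at least 8 × 24 = 192 > 185.
Equality holds with 7 values of 23 and 1 value of 24.

23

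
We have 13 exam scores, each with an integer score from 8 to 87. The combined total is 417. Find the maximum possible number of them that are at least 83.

With k values at 83 or above and the rest at least 8, the sum is at least 104 + 75k.
Since the sum is 417, we need 75k ≤ 313, i.e. k ≤ 4.
k = 4 is achieved by 4 values at 83 and 9 at 8, total 404; add 13 to one value (staying below 83) to reach 417.

4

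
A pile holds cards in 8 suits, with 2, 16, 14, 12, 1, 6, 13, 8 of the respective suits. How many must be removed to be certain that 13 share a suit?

66

In the worst case you take as many as possible of each suit without reaching 13: 2 + 12 + 12 + 12 + 1 + 6 + 12 + 8 = 65.
The next one must give 13 of some suit, so 65 + 1 = 66.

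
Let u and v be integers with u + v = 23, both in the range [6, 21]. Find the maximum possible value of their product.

For a fixed sum, the product uv is largest when u and v are as close as possible.
Taking u = 11 and v = 12 (both in [6, 21]) gives uv = 132.

132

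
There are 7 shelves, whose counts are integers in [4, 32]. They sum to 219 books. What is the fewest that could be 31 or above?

5

Suppose at most 7 − j of them reach 31; then j values are ≤ 30 and the rest ≤ 32.
The total is then ≤ 30·j + 32·(7 − j) = 224 − 2j. For this to be ≥ 219 we need j ≤ 2, so at least 7 − 2 = 5 must reach 31.
Exactly 5 works: 5 values at 32 and 2 at 30 total 220; lower one of the high values by 1 (still ≥ 31) to hit 219.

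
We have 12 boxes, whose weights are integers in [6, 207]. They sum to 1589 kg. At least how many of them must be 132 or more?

If only k of them are at least 132, the other 12 − k are at most 131, so the total is at most k·207 + (12 − k)·131.
This must reach 1589, so k·207 + (12 − k)·131 ≥ 1589, giving k ≥ 1.
Exactly 1 works: 1 value at 207 and 11 at 131 total 1648; lower one of the high values by 59 (still ≥ 132) to hit 1589.

1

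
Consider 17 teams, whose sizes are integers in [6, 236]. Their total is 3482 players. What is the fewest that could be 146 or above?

12

Each value short of 146 is at most 145, costing at least 236 − 145 = 91 against the maximum total of 4012.
We can afford to lose at most 4012 − 3482 = 530, so at most ⌊530/91⌋ = 5 fall short, and at least 12 are ≥ 146.
Exactly 12 works: 12 values at 236 and 5 at 145 total 3557; lower one of the high values by 75 (still ≥ 146) to hit 3482.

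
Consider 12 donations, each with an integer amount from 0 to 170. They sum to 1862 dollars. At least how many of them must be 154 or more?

Suppose at most 12 − j of them reach 154; then j values are ≤ 153 and the rest ≤ 170.
The total is then ≤ 153·j + 170·(12 − j) = 2040 − 17j. For this to be ≥ 1862 we need j ≤ 10, so at least 12 − 10 = 2 must reach 154.
Exactly 2 works: 2 values at 170 and 10 at 153 total 1870; lower one of the high values by 8 (still ≥ 154) to hit 1862.

2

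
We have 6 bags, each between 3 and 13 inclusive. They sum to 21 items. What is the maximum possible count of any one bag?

6

Maximizing one value means minimizing the remaining 5.
The other 5 contribute at least 5 × 3 = 15, leaving at most 21 − 15 = 6.
Since 6 ≤ 13, this is achievable: one at 6 and 5 at 3.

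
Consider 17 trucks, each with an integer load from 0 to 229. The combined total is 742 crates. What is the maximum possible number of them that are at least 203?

3

If k of the values are ≥ 203, the total is ≥ 203k + 0(17 − k).
Setting 203k + 0(17 − k) ≤ 742 gives 203k ≤ 742, so k ≤ 3.
k = 3 is achieved by 3 values at 203 and 14 at 0, total 609; add 133 to one value (staying below 203) to reach 742.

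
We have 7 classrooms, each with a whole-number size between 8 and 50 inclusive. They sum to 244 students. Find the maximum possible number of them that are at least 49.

4

If k of the values are ≥ 49, the total is ≥ 49k + 8(7 − k).
Setting 49k + 8(7 − k) ≤ 244 gives 41k ≤ 188, so k ≤ 4.
k = 4 is achieved by 4 values at 49 and 3 at 8, total 220; add 24 to one value (staying below 49) to reach 244.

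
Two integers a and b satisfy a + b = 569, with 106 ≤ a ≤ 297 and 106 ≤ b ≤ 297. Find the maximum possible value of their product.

80940

ab = a(569 − a) is maximized when a is as near 569/2 as the bounds allow.
Taking a = 284 and b = 285 (both in [106, 297]) gives ab = 80940.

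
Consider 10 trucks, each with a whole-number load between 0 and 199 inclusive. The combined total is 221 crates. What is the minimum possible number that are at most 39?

5

Let j be the number exceeding 39. Then the total is ≥ 40·j + 0·(10 − j) = 0 + 40j.
So 40j ≤ 221 and j ≤ 5; hence at least 10 − 5 = 5 are ≤ 39.
Exactly 5 works: 5 values at 0 and 5 at 40 total 200; raise one of the low values by 21 (still ≤ 39) to hit 221.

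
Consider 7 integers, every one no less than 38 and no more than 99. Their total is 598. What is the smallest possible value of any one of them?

To make one integer as small as possible, make the other 6 as large as possible.
The other 6 can take up 6 × 99 = 594 ≥ 598 − 38, so one integer can sit at its floor of 38.
Achievable: one at 38 and the other 6 totalling 560, which fits since 6 × 38 ≤ 560 ≤ 6 × 99.

38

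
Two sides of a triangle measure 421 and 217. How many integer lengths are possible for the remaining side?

433

The triangle inequality gives |421 − 217| < c < 421 + 217, i.e. 204 < c < 638.
So c can be any integer from 205 to 637: 433 values.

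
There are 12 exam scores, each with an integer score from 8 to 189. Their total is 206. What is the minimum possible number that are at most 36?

Let j be the number exceeding 36. Then the total is ≥ 37·j + 8·(12 − j) = 96 + 29j.
So 29j ≤ 110 and j ≤ 3; hence at least 12 − 3 = 9 are ≤ 36.
Exactly 9 works: 9 values at 8 and 3 at 37 total 183; raise one of the low values by 23 (still ≤ 36) to hit 206.

9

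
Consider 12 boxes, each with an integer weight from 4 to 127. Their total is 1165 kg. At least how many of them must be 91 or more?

Suppose at most 12 − j of them reach 91; then j values are ≤ 90 and the rest ≤ 127.
The total is then ≤ 90·j + 127·(12 − j) = 1524 − 37j. For this to be ≥ 1165 we need j ≤ 9, so at least 12 − 9 = 3 must reach 91.
Exactly 3 works: 3 values at 127 and 9 at 90 total 1191; lower one of the high values by 26 (still ≥ 91) to hit 1165.

3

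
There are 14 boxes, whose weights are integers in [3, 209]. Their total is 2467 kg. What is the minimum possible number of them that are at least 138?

Each value short of 138 is at most 137, costing at least 209 − 137 = 72 against the maximum total of 2926.
We can afford to lose at most 2926 − 2467 = 459, so at most ⌊459/72⌋ = 6 fall short, and at least 8 are ≥ 138.
Exactly 8 works: 8 values at 209 and 6 at 137 total 2494; lower one of the high values by 27 (still ≥ 138) to hit 2467.

8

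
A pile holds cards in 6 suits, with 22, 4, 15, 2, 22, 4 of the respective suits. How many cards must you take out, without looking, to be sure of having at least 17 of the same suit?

58

In the worst case you take as many as possible of each suit without reaching 17: 16 + 4 + 15 + 2 + 16 + 4 = 57.
The next one must give 17 of some suit, so 57 + 1 = 58.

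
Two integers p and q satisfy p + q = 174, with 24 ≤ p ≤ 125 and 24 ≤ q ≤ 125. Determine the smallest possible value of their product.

For a fixed sum, pq is smallest when p and q are as far apart as possible.
At the endpoint p = 49, q = 174 − 49 = 125, so pq = 49 × 125 = 6125.

6125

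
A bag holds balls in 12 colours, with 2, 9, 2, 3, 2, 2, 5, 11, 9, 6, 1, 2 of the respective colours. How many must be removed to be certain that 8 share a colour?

47

In the worst case you take as many as possible of each colour without reaching 8: 2 + 7 + 2 + 3 + 2 + 2 + 5 + 7 + 7 + 6 + 1 + 2 = 46.
The next one must give 8 of some colour, so 46 + 1 = 47.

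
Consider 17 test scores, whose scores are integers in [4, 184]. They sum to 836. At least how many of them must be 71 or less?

6

Let j be the number exceeding 71. Then the total is ≥ 72·j + 4·(17 − j) = 68 + 68j.
So 68j ≤ 768 and j ≤ 11; hence at least 17 − 11 = 6 are ≤ 71.
Exactly 6 works: 6 values at 4 and 11 at 72 total 816; raise one of the low values by 20 (still ≤ 71) to hit 836.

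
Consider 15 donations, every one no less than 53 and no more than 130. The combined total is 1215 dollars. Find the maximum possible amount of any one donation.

Maximizing one value means minimizing the remaining 14.
The other 14 contribute at least 14 × 53 = 742, leaving at most 1215 − 742 = 473.
But each donation is capped at 130, so the maximum is 130.
Achievable: one at 130 and the other 14 totalling 1085, which fits since 14 × 53 ≤ 1085 ≤ 14 × 130.

130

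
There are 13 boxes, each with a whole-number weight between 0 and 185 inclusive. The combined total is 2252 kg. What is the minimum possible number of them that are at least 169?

Suppose at most 13 − j of them reach 169; then j values are ≤ 168 and the rest ≤ 185.
The total is then ≤ 168·j + 185·(13 − j) = 2405 − 17j. For this to be ≥ 2252 we need j ≤ 9, so at least 13 − 9 = 4 must reach 169.
Exactly 4 works: 4 values at 185 and 9 at 168 total 2252.

4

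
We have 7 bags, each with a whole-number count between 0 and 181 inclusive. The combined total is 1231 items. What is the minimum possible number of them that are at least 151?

Suppose at most 7 − j of them reach 151; then j values are ≤ 150 and the rest ≤ 181.
The total is then ≤ 150·j + 181·(7 − j) = 1267 − 31j. For this to be ≥ 1231 we need j ≤ 1, so at least 7 − 1 = 6 must reach 151.
Exactly 6 works: 6 values at 181 and 1 at 150 total 1236; lower one of the high values by 5 (still ≥ 151) to hit 1231.

6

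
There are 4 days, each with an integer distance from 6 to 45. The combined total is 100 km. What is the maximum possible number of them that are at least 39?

If k of the values are ≥ 39, the total is ≥ 39k + 6(4 − k).
Setting 39k + 6(4 − k) ≤ 100 gives 33k ≤ 76, so k ≤ 2.
k = 2 is achieved by 2 values at 39 and 2 at 6, total 90; add 10 to one value (staying below 39) to reach 100.

2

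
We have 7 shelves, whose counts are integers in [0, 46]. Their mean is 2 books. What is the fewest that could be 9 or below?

The total is 7 × 2 = 14.
Each value above 9 is at least 10, contributing at least 10 − 0 = 10 above the floor 0.
The sum exceeds the floor total 0 by 14, so at most ⌊14/10⌋ = 1 exceed 9, and at least 6 are ≤ 9.
Exactly 6 works: 6 values at 0 and 1 at 10 total 10; raise one of the low values by 4 (still ≤ 9) to hit 14.

6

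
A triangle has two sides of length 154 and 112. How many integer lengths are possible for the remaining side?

The triangle inequality gives |154 − 112| < c < 154 + 112, i.e. 42 < c < 266.
So c can be any integer from 43 to 265: 223 values.

223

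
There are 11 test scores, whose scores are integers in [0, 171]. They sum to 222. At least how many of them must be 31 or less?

If only k of them are at most 31, the other 11 − k are at least 32, so the total is at least (11 − k)·32 + k·0.
This is ≤ 222, so (11 − k)·32 + 0k ≤ 222, which gives k ≥ 5.
Exactly 5 works: 5 values at 0 and 6 at 32 total 192; raise one of the low values by 30 (still ≤ 31) to hit 222.

5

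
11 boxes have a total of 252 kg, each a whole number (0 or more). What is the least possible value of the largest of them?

The 11 values sum to 252, so their maximum is at least ⌈252/11⌉ = 23.
Equality holds with 10 values of 23 and 1 value of 22.

23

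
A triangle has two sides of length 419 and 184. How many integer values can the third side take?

The triangle inequality gives |419 − 184| < c < 419 + 184, i.e. 235 < c < 603.
So c can be any integer from 236 to 602: 367 values.

367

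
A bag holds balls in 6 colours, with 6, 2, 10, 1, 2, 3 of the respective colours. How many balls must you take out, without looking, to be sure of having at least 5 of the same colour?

In the worst case you take as many as possible of each colour without reaching 5: 4 + 2 + 4 + 1 + 2 + 3 = 16.
The next one must give 5 of some colour, so 16 + 1 = 17.

17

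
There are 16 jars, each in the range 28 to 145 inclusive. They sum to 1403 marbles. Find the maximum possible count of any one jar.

145

Maximizing one value means minimizing the remaining 15.
The other 15 contribute at least 15 × 28 = 420, leaving at most 1403 − 420 = 983.
But each jar is capped at 145, so the maximum is 145.
Achievable: one at 145 and the other 15 totalling 1258, which fits since 15 × 28 ≤ 1258 ≤ 15 × 145.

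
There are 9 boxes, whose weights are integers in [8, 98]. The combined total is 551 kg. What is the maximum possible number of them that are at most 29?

4

Each value at 29 or below falls at least 98 − 29 = 69 short of the ceiling 98.
The ceiling total is 9 × 98 = 882, and we need 551, so at most ⌊(882 − 551)/69⌋ = 4 can be that low.
k = 4 is achieved by 4 values at 29 and 5 at 98, total 606; lower one of the 98's by 55 (still > 29) to reach 551.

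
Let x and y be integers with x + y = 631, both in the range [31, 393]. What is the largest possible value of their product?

For a fixed sum, the product xy is largest when x and y are as close as possible.
Taking x = 315 and y = 316 (both in [31, 393]) gives xy = 99540.

99540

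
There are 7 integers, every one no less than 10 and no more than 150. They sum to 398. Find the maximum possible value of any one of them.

150

Maximizing one value means minimizing the remaining 6.
The other 6 contribute at least 6 × 10 = 60, leaving at most 398 − 60 = 338.
But each integer is capped at 150, so the maximum is 150.
Achievable: one at 150 and the other 6 totalling 248, which fits since 6 × 10 ≤ 248 ≤ 6 × 150.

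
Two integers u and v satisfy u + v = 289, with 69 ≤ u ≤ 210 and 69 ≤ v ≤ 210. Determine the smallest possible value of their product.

16590

uv = u(289 − u) is concave in u, so over [79, 210] it is minimized at an endpoint.
At the endpoint u = 79, v = 289 − 79 = 210, so uv = 79 × 210 = 16590.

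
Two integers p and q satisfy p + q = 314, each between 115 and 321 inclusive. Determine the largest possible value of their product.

pq = p(314 − p) is maximized when p is as near 314/2 as the bounds allow.
Taking p = 157 and q = 157 (both in [115, 321]) gives pq = 24649.

24649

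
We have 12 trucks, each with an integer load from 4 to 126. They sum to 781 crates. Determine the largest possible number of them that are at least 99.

With k values at 99 or above and the rest at least 4, the sum is at least 48 + 95k.
Since the sum is 781, we need 95k ≤ 733, i.e. k ≤ 7.
k = 7 is achieved by 7 values at 99 and 5 at 4, total 713; add 68 to one value (staying below 99) to reach 781.

7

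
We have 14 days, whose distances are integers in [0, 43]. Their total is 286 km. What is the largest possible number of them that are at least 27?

Suppose k of them are at least 27. Those contribute at least 27 each and the other 14 − k at least 0 each.
So the total is at least 27k + 0(14 − k) = 0 + 27k. This must be ≤ 286, giving k ≤ 10.
k = 10 is achieved by 10 values at 27 and 4 at 0, total 270; add 16 to one value (staying below 27) to reach 286.

10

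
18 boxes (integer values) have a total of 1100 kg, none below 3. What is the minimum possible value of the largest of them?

If every one of the 18 were at most 61, the total would be at most 18 × 61 = 1098 < 1100.
Taking 16 copies of 61 and 2 copies of 62 gives exactly 1100, so 62 is attained.

62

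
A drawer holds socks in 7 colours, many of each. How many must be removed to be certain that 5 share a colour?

In the worst case you draw 4 of each of the 7 colours: 7 × 4 = 28.
One more forces 5 of some colour, so 28 + 1 = 29.

29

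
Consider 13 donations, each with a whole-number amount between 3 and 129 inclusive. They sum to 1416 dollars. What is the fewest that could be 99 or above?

Each value short of 99 is at most 98, costing at least 129 − 98 = 31 against the maximum total of 1677.
We can afford to lose at most 1677 − 1416 = 261, so at most ⌊261/31⌋ = 8 fall short, and at least 5 are ≥ 99.
Exactly 5 works: 5 values at 129 and 8 at 98 total 1429; lower one of the high values by 13 (still ≥ 99) to hit 1416.

5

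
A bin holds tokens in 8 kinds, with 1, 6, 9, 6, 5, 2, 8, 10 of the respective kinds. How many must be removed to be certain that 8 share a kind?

In the worst case you take as many as possible of each kind without reaching 8: 1 + 6 + 7 + 6 + 5 + 2 + 7 + 7 = 41.
The next one must give 8 of some kind, so 41 + 1 = 42.

42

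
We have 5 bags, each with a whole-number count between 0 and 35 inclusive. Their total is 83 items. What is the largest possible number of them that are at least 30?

With k values at 30 or above and the rest at least 0, the sum is at least 0 + 30k.
Since the sum is 83, we need 30k ≤ 83, i.e. k ≤ 2.
k = 2 is achieved by 2 values at 30 and 3 at 0, total 60; add 23 to one value (staying below 30) to reach 83.

2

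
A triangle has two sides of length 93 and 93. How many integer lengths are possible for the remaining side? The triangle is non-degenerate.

The triangle inequality gives |93 − 93| < c < 93 + 93, i.e. 0 < c < 186.
So c can be any integer from 1 to 185: 185 values.

185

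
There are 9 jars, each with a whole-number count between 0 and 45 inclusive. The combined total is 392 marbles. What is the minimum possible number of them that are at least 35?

8

If only k of them are at least 35, the other 9 − k are at most 34, so the total is at most k·45 + (9 − k)·34.
This must reach 392, so k·45 + (9 − k)·34 ≥ 392, giving k ≥ 8.
Exactly 8 works: 8 values at 45 and 1 at 34 total 394; lower one of the high values by 2 (still ≥ 35) to hit 392.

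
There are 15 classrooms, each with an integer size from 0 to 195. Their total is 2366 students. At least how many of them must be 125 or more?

Each value short of 125 is at most 124, costing at least 195 − 124 = 71 against the maximum total of 2925.
We can afford to lose at most 2925 − 2366 = 559, so at most ⌊559/71⌋ = 7 fall short, and at least 8 are ≥ 125.
Exactly 8 works: 8 values at 195 and 7 at 124 total 2428; lower one of the high values by 62 (still ≥ 125) to hit 2366.

8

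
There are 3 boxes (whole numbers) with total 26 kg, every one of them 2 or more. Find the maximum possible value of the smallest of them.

8

If every one of the 3 were at least 9, the total would be at least 3 × 9 = 27 > 26.
Achievable: 1 of them at 8 and 2 at 9 total 26.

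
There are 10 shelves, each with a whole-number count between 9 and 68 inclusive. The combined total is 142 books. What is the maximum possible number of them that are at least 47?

1

Suppose k of them are at least 47. Those contribute at least 47 each and the other 10 − k at least 9 each.
So the total is at least 47k + 9(10 − k) = 90 + 38k. This must be ≤ 142, giving k ≤ 1.
k = 1 is achieved by 1 value at 47 and 9 at 9, total 128; add 14 to one value (staying below 47) to reach 142.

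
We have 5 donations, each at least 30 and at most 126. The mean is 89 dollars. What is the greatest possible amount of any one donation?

126

To make one donation as large as possible, make the other 4 as small as possible.
The total is 5 × 89 = 445.
The other 4 contribute at least 4 × 30 = 120, leaving at most 445 − 120 = 325.
But each donation is capped at 126, so the maximum is 126.
Achievable: one at 126 and the other 4 totalling 319, which fits since 4 × 30 ≤ 319 ≤ 4 × 126.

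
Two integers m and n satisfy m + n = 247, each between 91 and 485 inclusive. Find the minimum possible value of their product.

14196

Since m + n is fixed, pushing one of them to its bound minimizes the product.
At the endpoint m = 91, n = 247 − 91 = 156, so mn = 91 × 156 = 14196.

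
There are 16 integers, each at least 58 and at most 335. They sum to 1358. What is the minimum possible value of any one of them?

58

To make one integer as small as possible, make the other 15 as large as possible.
The other 15 can take up 15 × 335 = 5025 ≥ 1358 − 58, so one integer can sit at its floor of 58.
Achievable: one at 58 and the other 15 totalling 1300, which fits since 15 × 58 ≤ 1300 ≤ 15 × 335.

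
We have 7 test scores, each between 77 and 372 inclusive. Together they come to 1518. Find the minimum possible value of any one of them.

To make one score as small as possible, make the other 6 as large as possible.
The other 6 can take up 6 × 372 = 2232 ≥ 1518 − 77, so one score can sit at its floor of 77.
Achievable: one at 77 and the other 6 totalling 1441, which fits since 6 × 77 ≤ 1441 ≤ 6 × 372.

77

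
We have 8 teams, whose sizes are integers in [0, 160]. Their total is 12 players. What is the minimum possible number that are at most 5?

If only k of them are at most 5, the other 8 − k are at least 6, so the total is at least (8 − k)·6 + k·0.
This is ≤ 12, so (8 − k)·6 + 0k ≤ 12, which gives k ≥ 6.
Exactly 6 works: 6 values at 0 and 2 at 6 total 12.

6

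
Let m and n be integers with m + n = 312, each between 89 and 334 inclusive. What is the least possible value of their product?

19847

For a fixed sum, mn is smallest when m and n are as far apart as possible.
The extreme feasible split is m = 89, n = 223, giving mn = 19847.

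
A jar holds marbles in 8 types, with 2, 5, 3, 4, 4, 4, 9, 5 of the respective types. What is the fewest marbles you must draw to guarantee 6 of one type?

In the worst case you take as many as possible of each type without reaching 6: 2 + 5 + 3 + 4 + 4 + 4 + 5 + 5 = 32.
The next one must give 6 of some type, so 32 + 1 = 33.

33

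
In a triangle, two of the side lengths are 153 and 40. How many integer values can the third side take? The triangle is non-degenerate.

The triangle inequality gives |153 − 40| < c < 153 + 40, i.e. 113 < c < 193.
So c can be any integer from 114 to 192: 79 values.

79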